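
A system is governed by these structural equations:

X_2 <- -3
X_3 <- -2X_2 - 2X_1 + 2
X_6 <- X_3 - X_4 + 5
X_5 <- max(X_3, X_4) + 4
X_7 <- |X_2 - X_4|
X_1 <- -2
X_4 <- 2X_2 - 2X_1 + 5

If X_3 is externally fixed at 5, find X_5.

do(X_3=5) replaces the equation X_3 <- -2X_2 - 2X_1 + 2 with the constant X_3 = 5.
X_4 = 2X_2 - 2X_1 + 5  [with X_2=-3, X_1=-2]  = 3
X_5 = max(X_3, X_4) + 4  [with X_3=5, X_4=3]  = 9

9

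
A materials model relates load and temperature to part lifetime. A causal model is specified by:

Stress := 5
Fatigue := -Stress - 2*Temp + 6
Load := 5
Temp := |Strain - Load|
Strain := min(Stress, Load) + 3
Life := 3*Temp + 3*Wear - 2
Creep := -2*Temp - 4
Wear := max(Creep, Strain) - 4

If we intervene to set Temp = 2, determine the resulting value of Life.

16

do(Temp=2) replaces the equation Temp := |Strain - Load| with the constant Temp = 2.
Strain = min(Stress, Load) + 3  [with Stress=5, Load=5]  = 8
Creep = -2*Temp - 4  [with Temp=2]  = -8
Wear = max(Creep, Strain) - 4  [with Creep=-8, Strain=8]  = 4
Life = 3*Temp + 3*Wear - 2  [with Temp=2, Wear=4]  = 16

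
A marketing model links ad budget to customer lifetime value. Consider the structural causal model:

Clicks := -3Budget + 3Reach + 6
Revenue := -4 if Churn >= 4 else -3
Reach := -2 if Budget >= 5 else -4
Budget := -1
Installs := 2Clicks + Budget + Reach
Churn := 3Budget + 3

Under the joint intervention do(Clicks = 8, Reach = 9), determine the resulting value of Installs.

24

The joint intervention fixes Clicks = 8, Reach = 9, removing each variable's own equation.
Installs = 2Clicks + Budget + Reach  [with Clicks=8, Budget=-1, Reach=9]  = 24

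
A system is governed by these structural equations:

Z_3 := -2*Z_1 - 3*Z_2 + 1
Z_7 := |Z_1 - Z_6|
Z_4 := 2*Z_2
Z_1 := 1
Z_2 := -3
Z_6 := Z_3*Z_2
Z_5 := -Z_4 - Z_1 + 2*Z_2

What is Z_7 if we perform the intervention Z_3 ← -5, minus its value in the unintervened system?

The intervention breaks the incoming arrows to Z_3: Z_3 := -2*Z_1 - 3*Z_2 + 1 no longer applies, and Z_3 = -5.
Z_6 = Z_3*Z_2  [with Z_3=-5, Z_2=-3]  = 15
Z_7 = |Z_1 - Z_6|  [with Z_1=1, Z_6=15]  = 14
Without intervention: Z_3 = -2*Z_1 - 3*Z_2 + 1  [with Z_1=1, Z_2=-3]  = 8; Z_6 = Z_3*Z_2  [with Z_3=8, Z_2=-3]  = -24; Z_7 = |Z_1 - Z_6|  [with Z_1=1, Z_6=-24]  = 25.
Change = 14 − 25 = -11.

-11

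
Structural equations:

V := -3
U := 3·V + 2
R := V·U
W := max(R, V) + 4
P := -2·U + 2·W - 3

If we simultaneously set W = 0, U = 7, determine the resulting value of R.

-21

Setting W = 0, U = 7 by intervention discards those variables' equations.
R = V·U  [with V=-3, U=7]  = -21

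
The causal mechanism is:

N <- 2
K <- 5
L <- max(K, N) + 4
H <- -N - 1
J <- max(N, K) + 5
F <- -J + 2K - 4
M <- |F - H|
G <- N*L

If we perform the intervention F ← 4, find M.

7

Intervening sets F = 4 and removes its equation (F <- -J + 2K - 4).
H = -N - 1  [with N=2]  = -3
M = |F - H|  [with F=4, H=-3]  = 7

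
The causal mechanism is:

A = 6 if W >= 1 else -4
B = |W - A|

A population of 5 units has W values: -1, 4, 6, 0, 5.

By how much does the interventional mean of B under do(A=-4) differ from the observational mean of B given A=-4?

3.3

do(A=-4) breaks A's dependence on W. With A=-4 fixed, B across the units is 3, 8, 10, 4, 9, mean 6.8.
Conditioning on A=-4 selects the 2 unit(s) with W ∈ {-1, 0}. Their B values: 3, 4. Mean = 3.5.
Difference = 6.8 − 3.5 = 3.3.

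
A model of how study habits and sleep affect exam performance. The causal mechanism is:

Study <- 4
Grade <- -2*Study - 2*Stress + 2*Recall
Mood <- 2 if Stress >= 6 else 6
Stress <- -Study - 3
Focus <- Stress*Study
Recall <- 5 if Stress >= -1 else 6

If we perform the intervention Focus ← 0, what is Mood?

The intervention breaks the incoming arrows to Focus: Focus <- Stress*Study no longer applies, and Focus = 0.
Mood is not downstream of the intervention, so its value is determined by the original equations.
Stress = -Study - 3  [with Study=4]  = -7
Mood = 2 if Stress >= 6 else 6  [with Stress=-7]  = 6

6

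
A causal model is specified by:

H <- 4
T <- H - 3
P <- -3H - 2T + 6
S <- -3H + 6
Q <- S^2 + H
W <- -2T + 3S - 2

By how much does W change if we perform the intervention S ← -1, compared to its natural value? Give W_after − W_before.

Under do(S=-1), the mechanism S <- -3H + 6 is discarded; S is fixed at -1.
T = H - 3  [with H=4]  = 1
W = -2T + 3S - 2  [with T=1, S=-1]  = -7
Without intervention: T = H - 3  [with H=4]  = 1; S = -3H + 6  [with H=4]  = -6; W = -2T + 3S - 2  [with T=1, S=-6]  = -22.
Change = -7 − (-22) = 15.

15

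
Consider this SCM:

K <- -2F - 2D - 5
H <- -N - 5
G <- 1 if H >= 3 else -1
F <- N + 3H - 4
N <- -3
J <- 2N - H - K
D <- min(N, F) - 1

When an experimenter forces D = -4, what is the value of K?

Intervening sets D = -4 and removes its equation (D <- min(N, F) - 1).
H = -N - 5  [with N=-3]  = -2
F = N + 3H - 4  [with N=-3, H=-2]  = -13
K = -2F - 2D - 5  [with F=-13, D=-4]  = 29

29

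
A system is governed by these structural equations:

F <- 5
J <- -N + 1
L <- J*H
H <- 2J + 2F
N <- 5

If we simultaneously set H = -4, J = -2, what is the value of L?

8

The joint intervention fixes H = -4, J = -2, removing each variable's own equation.
L = J*H  [with J=-2, H=-4]  = 8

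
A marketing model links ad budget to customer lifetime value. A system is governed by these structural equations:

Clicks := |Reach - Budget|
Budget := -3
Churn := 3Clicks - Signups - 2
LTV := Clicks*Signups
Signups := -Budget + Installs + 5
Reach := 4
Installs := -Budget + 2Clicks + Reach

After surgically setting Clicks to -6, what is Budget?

Under do(Clicks=-6), the mechanism Clicks := |Reach - Budget| is discarded; Clicks is fixed at -6.
Budget is not downstream of the intervention, so its value is determined by the original equations.

-3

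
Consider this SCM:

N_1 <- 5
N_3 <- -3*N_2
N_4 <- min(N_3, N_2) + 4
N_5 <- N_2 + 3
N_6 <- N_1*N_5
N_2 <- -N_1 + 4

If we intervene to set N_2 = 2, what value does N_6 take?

Under do(N_2=2), the mechanism N_2 <- -N_1 + 4 is discarded; N_2 is fixed at 2.
N_5 = N_2 + 3  [with N_2=2]  = 5
N_6 = N_1*N_5  [with N_1=5, N_5=5]  = 25

25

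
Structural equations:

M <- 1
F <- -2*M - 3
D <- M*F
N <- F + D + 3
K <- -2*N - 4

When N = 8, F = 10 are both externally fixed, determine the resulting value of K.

The joint intervention fixes N = 8, F = 10, removing each variable's own equation.
K = -2*N - 4  [with N=8]  = -20

-20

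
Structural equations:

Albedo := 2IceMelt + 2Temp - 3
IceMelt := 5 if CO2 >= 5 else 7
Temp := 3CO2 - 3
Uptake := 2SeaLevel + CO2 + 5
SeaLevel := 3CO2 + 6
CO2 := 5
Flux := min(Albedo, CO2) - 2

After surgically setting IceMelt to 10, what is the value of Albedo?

41

The intervention breaks the incoming arrows to IceMelt: IceMelt := 5 if CO2 >= 5 else 7 no longer applies, and IceMelt = 10.
Temp = 3CO2 - 3  [with CO2=5]  = 12
Albedo = 2IceMelt + 2Temp - 3  [with IceMelt=10, Temp=12]  = 41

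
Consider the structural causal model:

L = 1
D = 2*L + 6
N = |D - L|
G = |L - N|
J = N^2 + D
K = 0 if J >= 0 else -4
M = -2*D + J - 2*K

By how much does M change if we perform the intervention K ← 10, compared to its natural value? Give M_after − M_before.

Intervening sets K = 10 and removes its equation (K = 0 if J >= 0 else -4).
D = 2*L + 6  [with L=1]  = 8
N = |D - L|  [with D=8, L=1]  = 7
J = N^2 + D  [with N=7, D=8]  = 57
M = -2*D + J - 2*K  [with D=8, J=57, K=10]  = 21
Without intervention: D = 2*L + 6  [with L=1]  = 8; N = |D - L|  [with D=8, L=1]  = 7; J = N^2 + D  [with N=7, D=8]  = 57; K = 0 if J >= 0 else -4  [with J=57]  = 0; M = -2*D + J - 2*K  [with D=8, J=57, K=0]  = 41.
Change = 21 − 41 = -20.

-20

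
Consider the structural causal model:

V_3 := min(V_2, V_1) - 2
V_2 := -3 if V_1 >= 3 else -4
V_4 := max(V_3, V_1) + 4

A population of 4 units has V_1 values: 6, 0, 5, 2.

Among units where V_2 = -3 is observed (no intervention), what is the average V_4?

Observing V_2=-3 restricts to units where V_2's equation naturally yields -3: V_1 ∈ {6, 5}. In that subpopulation V_4 = 10, 9, mean 9.5.

9.5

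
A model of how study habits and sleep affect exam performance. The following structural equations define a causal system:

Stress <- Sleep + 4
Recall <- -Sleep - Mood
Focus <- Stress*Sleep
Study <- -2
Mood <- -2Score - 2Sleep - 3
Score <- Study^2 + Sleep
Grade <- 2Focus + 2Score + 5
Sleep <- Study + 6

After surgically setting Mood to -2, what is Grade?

Intervening sets Mood = -2 and removes its equation (Mood <- -2Score - 2Sleep - 3).
Grade is not downstream of the intervention, so its value is determined by the original equations.
Sleep = Study + 6  [with Study=-2]  = 4
Stress = Sleep + 4  [with Sleep=4]  = 8
Focus = Stress*Sleep  [with Stress=8, Sleep=4]  = 32
Score = Study^2 + Sleep  [with Study=-2, Sleep=4]  = 8
Grade = 2Focus + 2Score + 5  [with Focus=32, Score=8]  = 85

85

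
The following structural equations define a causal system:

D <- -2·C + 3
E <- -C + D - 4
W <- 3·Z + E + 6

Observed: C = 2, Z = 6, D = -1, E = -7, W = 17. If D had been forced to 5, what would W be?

23

do(D=5) replaces the equation D <- -2·C + 3 with the constant D = 5.
E = -C + D - 4  [with C=2, D=5]  = -1
W = 3·Z + E + 6  [with Z=6, E=-1]  = 23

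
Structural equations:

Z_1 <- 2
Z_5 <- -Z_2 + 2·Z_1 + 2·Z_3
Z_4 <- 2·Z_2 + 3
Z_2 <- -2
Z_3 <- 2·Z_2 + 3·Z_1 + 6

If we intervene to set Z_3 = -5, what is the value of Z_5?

-4

do(Z_3=-5) replaces the equation Z_3 <- 2·Z_2 + 3·Z_1 + 6 with the constant Z_3 = -5.
Z_5 = -Z_2 + 2·Z_1 + 2·Z_3  [with Z_2=-2, Z_1=2, Z_3=-5]  = -4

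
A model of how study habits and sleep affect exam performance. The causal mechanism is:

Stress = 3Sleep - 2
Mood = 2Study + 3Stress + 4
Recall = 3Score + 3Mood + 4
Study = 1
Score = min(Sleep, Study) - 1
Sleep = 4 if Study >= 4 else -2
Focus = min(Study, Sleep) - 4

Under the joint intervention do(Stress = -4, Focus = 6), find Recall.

-23

Under do(Stress = -4, Focus = 6), each intervened variable's structural equation is replaced by its fixed value.
Sleep = 4 if Study >= 4 else -2  [with Study=1]  = -2
Score = min(Sleep, Study) - 1  [with Sleep=-2, Study=1]  = -3
Mood = 2Study + 3Stress + 4  [with Study=1, Stress=-4]  = -6
Recall = 3Score + 3Mood + 4  [with Score=-3, Mood=-6]  = -23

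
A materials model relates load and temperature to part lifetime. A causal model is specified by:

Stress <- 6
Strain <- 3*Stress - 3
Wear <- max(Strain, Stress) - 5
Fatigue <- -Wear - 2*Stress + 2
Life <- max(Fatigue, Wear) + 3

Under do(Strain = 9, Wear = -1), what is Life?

Under do(Strain = 9, Wear = -1), each intervened variable's structural equation is replaced by its fixed value.
Fatigue = -Wear - 2*Stress + 2  [with Wear=-1, Stress=6]  = -9
Life = max(Fatigue, Wear) + 3  [with Fatigue=-9, Wear=-1]  = 2

2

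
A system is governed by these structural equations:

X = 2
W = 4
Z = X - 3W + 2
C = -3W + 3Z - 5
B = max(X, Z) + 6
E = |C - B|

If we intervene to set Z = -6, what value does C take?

The intervention breaks the incoming arrows to Z: Z = X - 3W + 2 no longer applies, and Z = -6.
C = -3W + 3Z - 5  [with W=4, Z=-6]  = -35

-35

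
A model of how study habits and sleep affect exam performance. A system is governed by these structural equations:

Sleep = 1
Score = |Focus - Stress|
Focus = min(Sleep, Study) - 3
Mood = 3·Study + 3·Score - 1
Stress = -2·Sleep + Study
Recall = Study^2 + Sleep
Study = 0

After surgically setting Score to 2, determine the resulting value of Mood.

5

The intervention breaks the incoming arrows to Score: Score = |Focus - Stress| no longer applies, and Score = 2.
Mood = 3·Study + 3·Score - 1  [with Study=0, Score=2]  = 5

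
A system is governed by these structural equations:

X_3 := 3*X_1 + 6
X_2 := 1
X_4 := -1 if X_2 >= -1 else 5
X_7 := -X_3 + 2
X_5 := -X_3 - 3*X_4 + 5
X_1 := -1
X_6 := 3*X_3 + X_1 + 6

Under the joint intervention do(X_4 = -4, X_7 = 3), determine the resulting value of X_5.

Setting X_4 = -4, X_7 = 3 by intervention discards those variables' equations.
X_3 = 3*X_1 + 6  [with X_1=-1]  = 3
X_5 = -X_3 - 3*X_4 + 5  [with X_3=3, X_4=-4]  = 14

14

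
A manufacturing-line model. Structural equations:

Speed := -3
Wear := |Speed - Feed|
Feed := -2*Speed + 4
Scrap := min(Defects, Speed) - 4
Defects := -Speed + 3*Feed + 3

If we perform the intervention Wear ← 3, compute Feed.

Under do(Wear=3), the mechanism Wear := |Speed - Feed| is discarded; Wear is fixed at 3.
Since Feed is not a descendant of the intervened variable, it is unaffected.
Feed = -2*Speed + 4  [with Speed=-3]  = 10

10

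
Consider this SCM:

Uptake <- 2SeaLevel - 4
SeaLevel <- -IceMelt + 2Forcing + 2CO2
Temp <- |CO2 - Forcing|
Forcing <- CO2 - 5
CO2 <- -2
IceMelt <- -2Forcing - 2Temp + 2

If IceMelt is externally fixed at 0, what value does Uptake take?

-40

Under do(IceMelt=0), the mechanism IceMelt <- -2Forcing - 2Temp + 2 is discarded; IceMelt is fixed at 0.
Forcing = CO2 - 5  [with CO2=-2]  = -7
SeaLevel = -IceMelt + 2Forcing + 2CO2  [with IceMelt=0, Forcing=-7, CO2=-2]  = -18
Uptake = 2SeaLevel - 4  [with SeaLevel=-18]  = -40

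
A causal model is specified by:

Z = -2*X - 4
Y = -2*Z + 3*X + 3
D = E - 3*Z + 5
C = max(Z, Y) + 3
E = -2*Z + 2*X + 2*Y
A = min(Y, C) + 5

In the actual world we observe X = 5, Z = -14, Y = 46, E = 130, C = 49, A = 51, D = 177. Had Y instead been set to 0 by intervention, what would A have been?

5

The intervention breaks the incoming arrows to Y: Y = -2*Z + 3*X + 3 no longer applies, and Y = 0.
Z = -2*X - 4  [with X=5]  = -14
C = max(Z, Y) + 3  [with Z=-14, Y=0]  = 3
A = min(Y, C) + 5  [with Y=0, C=3]  = 5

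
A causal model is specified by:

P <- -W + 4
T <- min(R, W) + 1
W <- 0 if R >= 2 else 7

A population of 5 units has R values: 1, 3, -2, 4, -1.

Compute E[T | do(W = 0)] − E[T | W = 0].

-0.6

do(W=0) breaks W's dependence on R. With W=0 fixed, T across the units is 1, 1, -1, 1, 0, mean 0.4.
Conditioning on W=0 selects the 2 unit(s) with R ∈ {3, 4}. Their T values: 1, 1. Mean = 1.
Difference = 0.4 − 1 = -0.6.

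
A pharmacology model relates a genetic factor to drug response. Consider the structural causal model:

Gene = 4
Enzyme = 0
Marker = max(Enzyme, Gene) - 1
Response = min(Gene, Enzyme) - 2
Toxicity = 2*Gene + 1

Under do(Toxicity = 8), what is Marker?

do(Toxicity=8) replaces the equation Toxicity = 2*Gene + 1 with the constant Toxicity = 8.
Marker is not downstream of the intervention, so its value is determined by the original equations.
Marker = max(Enzyme, Gene) - 1  [with Enzyme=0, Gene=4]  = 3

3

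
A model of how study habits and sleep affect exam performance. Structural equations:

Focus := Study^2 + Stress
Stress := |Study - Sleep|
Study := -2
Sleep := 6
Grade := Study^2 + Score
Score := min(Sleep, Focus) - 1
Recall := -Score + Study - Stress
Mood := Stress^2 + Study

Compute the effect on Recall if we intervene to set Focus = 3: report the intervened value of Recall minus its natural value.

3

The intervention breaks the incoming arrows to Focus: Focus := Study^2 + Stress no longer applies, and Focus = 3.
Stress = |Study - Sleep|  [with Study=-2, Sleep=6]  = 8
Score = min(Sleep, Focus) - 1  [with Sleep=6, Focus=3]  = 2
Recall = -Score + Study - Stress  [with Score=2, Study=-2, Stress=8]  = -12
Without intervention: Stress = |Study - Sleep|  [with Study=-2, Sleep=6]  = 8; Focus = Study^2 + Stress  [with Study=-2, Stress=8]  = 12; Score = min(Sleep, Focus) - 1  [with Sleep=6, Focus=12]  = 5; Recall = -Score + Study - Stress  [with Score=5, Study=-2, Stress=8]  = -15.
Change = -12 − (-15) = 3.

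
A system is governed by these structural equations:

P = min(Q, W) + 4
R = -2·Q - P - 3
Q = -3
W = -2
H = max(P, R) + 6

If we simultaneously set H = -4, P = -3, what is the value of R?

6

Under do(H = -4, P = -3), each intervened variable's structural equation is replaced by its fixed value.
R = -2·Q - P - 3  [with Q=-3, P=-3]  = 6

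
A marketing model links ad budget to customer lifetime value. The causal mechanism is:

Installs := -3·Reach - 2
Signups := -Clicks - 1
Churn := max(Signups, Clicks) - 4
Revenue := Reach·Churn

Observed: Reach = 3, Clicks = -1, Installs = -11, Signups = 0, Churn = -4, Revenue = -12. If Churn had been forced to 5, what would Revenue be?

The intervention breaks the incoming arrows to Churn: Churn := max(Signups, Clicks) - 4 no longer applies, and Churn = 5.
Revenue = Reach·Churn  [with Reach=3, Churn=5]  = 15

15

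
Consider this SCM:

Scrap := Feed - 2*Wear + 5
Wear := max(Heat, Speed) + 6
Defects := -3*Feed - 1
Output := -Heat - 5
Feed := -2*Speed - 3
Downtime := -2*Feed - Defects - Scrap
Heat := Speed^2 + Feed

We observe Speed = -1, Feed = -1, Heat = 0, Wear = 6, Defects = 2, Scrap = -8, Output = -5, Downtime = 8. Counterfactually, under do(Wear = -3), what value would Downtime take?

-10

do(Wear=-3) replaces the equation Wear := max(Heat, Speed) + 6 with the constant Wear = -3.
Feed = -2*Speed - 3  [with Speed=-1]  = -1
Defects = -3*Feed - 1  [with Feed=-1]  = 2
Scrap = Feed - 2*Wear + 5  [with Feed=-1, Wear=-3]  = 10
Downtime = -2*Feed - Defects - Scrap  [with Feed=-1, Defects=2, Scrap=10]  = -10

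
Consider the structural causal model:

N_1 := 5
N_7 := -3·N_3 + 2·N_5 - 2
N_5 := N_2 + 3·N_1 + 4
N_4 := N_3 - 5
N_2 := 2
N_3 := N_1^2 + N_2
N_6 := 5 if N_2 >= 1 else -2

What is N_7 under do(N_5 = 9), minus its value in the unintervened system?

-24

Under do(N_5=9), the mechanism N_5 := N_2 + 3·N_1 + 4 is discarded; N_5 is fixed at 9.
N_3 = N_1^2 + N_2  [with N_1=5, N_2=2]  = 27
N_7 = -3·N_3 + 2·N_5 - 2  [with N_3=27, N_5=9]  = -65
Without intervention: N_3 = N_1^2 + N_2  [with N_1=5, N_2=2]  = 27; N_5 = N_2 + 3·N_1 + 4  [with N_2=2, N_1=5]  = 21; N_7 = -3·N_3 + 2·N_5 - 2  [with N_3=27, N_5=21]  = -41.
Change = -65 − (-41) = -24.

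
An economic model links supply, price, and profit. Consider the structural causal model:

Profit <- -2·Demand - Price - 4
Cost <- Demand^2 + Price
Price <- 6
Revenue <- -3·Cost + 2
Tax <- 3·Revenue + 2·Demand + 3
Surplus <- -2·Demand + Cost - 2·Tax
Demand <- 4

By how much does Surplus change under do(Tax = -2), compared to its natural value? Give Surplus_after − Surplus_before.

-358

Under do(Tax=-2), the mechanism Tax <- 3·Revenue + 2·Demand + 3 is discarded; Tax is fixed at -2.
Cost = Demand^2 + Price  [with Demand=4, Price=6]  = 22
Surplus = -2·Demand + Cost - 2·Tax  [with Demand=4, Cost=22, Tax=-2]  = 18
Without intervention: Cost = Demand^2 + Price  [with Demand=4, Price=6]  = 22; Revenue = -3·Cost + 2  [with Cost=22]  = -64; Tax = 3·Revenue + 2·Demand + 3  [with Revenue=-64, Demand=4]  = -181; Surplus = -2·Demand + Cost - 2·Tax  [with Demand=4, Cost=22, Tax=-181]  = 376.
Change = 18 − 376 = -358.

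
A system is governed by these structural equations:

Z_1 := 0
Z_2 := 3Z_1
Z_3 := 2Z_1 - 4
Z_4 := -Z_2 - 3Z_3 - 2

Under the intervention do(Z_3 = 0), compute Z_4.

The intervention breaks the incoming arrows to Z_3: Z_3 := 2Z_1 - 4 no longer applies, and Z_3 = 0.
Z_2 = 3Z_1  [with Z_1=0]  = 0
Z_4 = -Z_2 - 3Z_3 - 2  [with Z_2=0, Z_3=0]  = -2

-2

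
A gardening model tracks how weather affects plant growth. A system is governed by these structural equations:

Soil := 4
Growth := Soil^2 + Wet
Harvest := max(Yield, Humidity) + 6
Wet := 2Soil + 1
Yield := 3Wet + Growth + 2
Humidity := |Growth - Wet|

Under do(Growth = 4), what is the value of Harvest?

The intervention breaks the incoming arrows to Growth: Growth := Soil^2 + Wet no longer applies, and Growth = 4.
Wet = 2Soil + 1  [with Soil=4]  = 9
Humidity = |Growth - Wet|  [with Growth=4, Wet=9]  = 5
Yield = 3Wet + Growth + 2  [with Wet=9, Growth=4]  = 33
Harvest = max(Yield, Humidity) + 6  [with Yield=33, Humidity=5]  = 39

39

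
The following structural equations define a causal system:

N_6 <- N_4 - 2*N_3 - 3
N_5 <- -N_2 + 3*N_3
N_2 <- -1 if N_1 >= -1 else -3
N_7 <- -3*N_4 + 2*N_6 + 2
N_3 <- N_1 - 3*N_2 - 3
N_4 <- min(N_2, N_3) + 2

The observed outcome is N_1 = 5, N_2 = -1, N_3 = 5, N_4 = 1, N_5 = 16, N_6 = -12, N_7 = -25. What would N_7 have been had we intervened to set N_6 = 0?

-1

Intervening sets N_6 = 0 and removes its equation (N_6 <- N_4 - 2*N_3 - 3).
N_2 = -1 if N_1 >= -1 else -3  [with N_1=5]  = -1
N_3 = N_1 - 3*N_2 - 3  [with N_1=5, N_2=-1]  = 5
N_4 = min(N_2, N_3) + 2  [with N_2=-1, N_3=5]  = 1
N_7 = -3*N_4 + 2*N_6 + 2  [with N_4=1, N_6=0]  = -1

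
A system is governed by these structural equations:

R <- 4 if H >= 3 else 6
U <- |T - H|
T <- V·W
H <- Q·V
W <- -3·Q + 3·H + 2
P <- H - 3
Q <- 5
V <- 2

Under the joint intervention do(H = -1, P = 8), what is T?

The joint intervention fixes H = -1, P = 8, removing each variable's own equation.
W = -3·Q + 3·H + 2  [with Q=5, H=-1]  = -16
T = V·W  [with V=2, W=-16]  = -32

-32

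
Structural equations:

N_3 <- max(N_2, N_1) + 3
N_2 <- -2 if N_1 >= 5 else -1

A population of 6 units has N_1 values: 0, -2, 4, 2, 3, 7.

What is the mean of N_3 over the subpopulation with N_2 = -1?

Conditioning on N_2=-1 selects the 5 unit(s) with N_1 ∈ {0, -2, 4, 2, 3}. Their N_3 values: 3, 2, 7, 5, 6. Mean = 4.6.

4.6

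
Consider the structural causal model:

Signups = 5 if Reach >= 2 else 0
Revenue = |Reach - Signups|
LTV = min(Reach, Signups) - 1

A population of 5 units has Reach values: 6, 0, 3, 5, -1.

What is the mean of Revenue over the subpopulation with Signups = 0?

Observing Signups=0 restricts to units where Signups's equation naturally yields 0: Reach ∈ {0, -1}. In that subpopulation Revenue = 0, 1, mean 0.5.

0.5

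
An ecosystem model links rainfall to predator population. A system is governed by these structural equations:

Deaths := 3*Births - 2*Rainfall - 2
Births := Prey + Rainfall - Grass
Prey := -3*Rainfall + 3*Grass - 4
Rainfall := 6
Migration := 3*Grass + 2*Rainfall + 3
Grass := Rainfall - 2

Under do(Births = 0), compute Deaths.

-14

Intervening sets Births = 0 and removes its equation (Births := Prey + Rainfall - Grass).
Deaths = 3*Births - 2*Rainfall - 2  [with Births=0, Rainfall=6]  = -14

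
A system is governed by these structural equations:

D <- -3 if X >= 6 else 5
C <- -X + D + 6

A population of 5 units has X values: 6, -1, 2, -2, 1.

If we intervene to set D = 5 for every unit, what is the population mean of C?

Every unit gets D=5 under the intervention. C values become 5, 12, 9, 13, 10; E[C|do(D=5)] = 9.8.

9.8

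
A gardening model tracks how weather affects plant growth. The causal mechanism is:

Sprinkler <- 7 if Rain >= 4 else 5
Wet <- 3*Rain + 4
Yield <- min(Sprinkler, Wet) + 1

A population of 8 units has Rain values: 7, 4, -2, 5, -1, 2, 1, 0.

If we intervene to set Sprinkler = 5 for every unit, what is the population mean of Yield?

4.5

do(Sprinkler=5) breaks Sprinkler's dependence on Rain. With Sprinkler=5 fixed, Yield across the units is 6, 6, -1, 6, 2, 6, 6, 5, mean 4.5.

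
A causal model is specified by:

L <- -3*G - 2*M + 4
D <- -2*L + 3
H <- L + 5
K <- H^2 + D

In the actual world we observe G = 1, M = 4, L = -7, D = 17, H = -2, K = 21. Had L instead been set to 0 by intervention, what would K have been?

The intervention breaks the incoming arrows to L: L <- -3*G - 2*M + 4 no longer applies, and L = 0.
D = -2*L + 3  [with L=0]  = 3
H = L + 5  [with L=0]  = 5
K = H^2 + D  [with H=5, D=3]  = 28

28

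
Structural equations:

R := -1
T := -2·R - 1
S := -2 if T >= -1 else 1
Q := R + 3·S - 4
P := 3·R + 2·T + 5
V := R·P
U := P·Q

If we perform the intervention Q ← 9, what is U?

36

The intervention breaks the incoming arrows to Q: Q := R + 3·S - 4 no longer applies, and Q = 9.
T = -2·R - 1  [with R=-1]  = 1
P = 3·R + 2·T + 5  [with R=-1, T=1]  = 4
U = P·Q  [with P=4, Q=9]  = 36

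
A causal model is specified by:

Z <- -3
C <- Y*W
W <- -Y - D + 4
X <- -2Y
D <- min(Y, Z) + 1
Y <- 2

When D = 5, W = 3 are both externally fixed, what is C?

6

Setting D = 5, W = 3 by intervention discards those variables' equations.
C = Y*W  [with Y=2, W=3]  = 6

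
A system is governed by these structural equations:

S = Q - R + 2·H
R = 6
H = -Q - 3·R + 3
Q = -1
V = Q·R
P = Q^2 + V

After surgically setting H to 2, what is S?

-3

The intervention breaks the incoming arrows to H: H = -Q - 3·R + 3 no longer applies, and H = 2.
S = Q - R + 2·H  [with Q=-1, R=6, H=2]  = -3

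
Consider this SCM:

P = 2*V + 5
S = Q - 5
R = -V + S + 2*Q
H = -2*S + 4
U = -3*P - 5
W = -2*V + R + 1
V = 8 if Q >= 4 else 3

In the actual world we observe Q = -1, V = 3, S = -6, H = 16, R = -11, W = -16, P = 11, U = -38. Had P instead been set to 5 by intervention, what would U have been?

do(P=5) replaces the equation P = 2*V + 5 with the constant P = 5.
U = -3*P - 5  [with P=5]  = -20

-20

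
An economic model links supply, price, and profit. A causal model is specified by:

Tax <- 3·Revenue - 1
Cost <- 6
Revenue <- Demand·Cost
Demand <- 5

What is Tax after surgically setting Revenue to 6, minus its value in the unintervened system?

-72

The intervention breaks the incoming arrows to Revenue: Revenue <- Demand·Cost no longer applies, and Revenue = 6.
Tax = 3·Revenue - 1  [with Revenue=6]  = 17
Without intervention: Revenue = Demand·Cost  [with Demand=5, Cost=6]  = 30; Tax = 3·Revenue - 1  [with Revenue=30]  = 89.
Change = 17 − 89 = -72.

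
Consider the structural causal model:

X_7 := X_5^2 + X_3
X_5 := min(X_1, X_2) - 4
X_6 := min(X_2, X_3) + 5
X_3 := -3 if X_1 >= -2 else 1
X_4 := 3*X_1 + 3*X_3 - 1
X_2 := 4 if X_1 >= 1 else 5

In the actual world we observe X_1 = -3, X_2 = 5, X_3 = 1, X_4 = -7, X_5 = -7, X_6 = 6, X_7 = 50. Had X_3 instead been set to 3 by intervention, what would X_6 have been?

The intervention breaks the incoming arrows to X_3: X_3 := -3 if X_1 >= -2 else 1 no longer applies, and X_3 = 3.
X_2 = 4 if X_1 >= 1 else 5  [with X_1=-3]  = 5
X_6 = min(X_2, X_3) + 5  [with X_2=5, X_3=3]  = 8

8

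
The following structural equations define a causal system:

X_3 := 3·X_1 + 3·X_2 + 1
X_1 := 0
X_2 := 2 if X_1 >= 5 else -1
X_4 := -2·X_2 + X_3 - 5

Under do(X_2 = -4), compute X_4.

-8

Under do(X_2=-4), the mechanism X_2 := 2 if X_1 >= 5 else -1 is discarded; X_2 is fixed at -4.
X_3 = 3·X_1 + 3·X_2 + 1  [with X_1=0, X_2=-4]  = -11
X_4 = -2·X_2 + X_3 - 5  [with X_2=-4, X_3=-11]  = -8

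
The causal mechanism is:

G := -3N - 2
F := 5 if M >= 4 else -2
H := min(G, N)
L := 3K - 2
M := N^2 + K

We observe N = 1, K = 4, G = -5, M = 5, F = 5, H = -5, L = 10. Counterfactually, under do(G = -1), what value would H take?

The intervention breaks the incoming arrows to G: G := -3N - 2 no longer applies, and G = -1.
H = min(G, N)  [with G=-1, N=1]  = -1

-1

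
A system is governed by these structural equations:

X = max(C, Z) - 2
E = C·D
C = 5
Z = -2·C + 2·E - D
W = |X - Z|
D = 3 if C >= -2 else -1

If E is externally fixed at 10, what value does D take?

3

Under do(E=10), the mechanism E = C·D is discarded; E is fixed at 10.
Since D is not a descendant of the intervened variable, it is unaffected.
D = 3 if C >= -2 else -1  [with C=5]  = 3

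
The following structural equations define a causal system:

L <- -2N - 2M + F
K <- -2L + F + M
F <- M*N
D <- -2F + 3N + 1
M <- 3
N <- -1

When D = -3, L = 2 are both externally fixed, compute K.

Setting D = -3, L = 2 by intervention discards those variables' equations.
F = M*N  [with M=3, N=-1]  = -3
K = -2L + F + M  [with L=2, F=-3, M=3]  = -4

-4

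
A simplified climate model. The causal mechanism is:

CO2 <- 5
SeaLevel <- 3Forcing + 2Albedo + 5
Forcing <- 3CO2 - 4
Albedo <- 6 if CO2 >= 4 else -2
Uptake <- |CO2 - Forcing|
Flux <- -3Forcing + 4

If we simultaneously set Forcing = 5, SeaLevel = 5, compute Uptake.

The joint intervention fixes Forcing = 5, SeaLevel = 5, removing each variable's own equation.
Uptake = |CO2 - Forcing|  [with CO2=5, Forcing=5]  = 0

0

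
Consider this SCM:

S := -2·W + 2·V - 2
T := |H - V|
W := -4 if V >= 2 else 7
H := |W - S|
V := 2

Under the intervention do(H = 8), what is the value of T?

6

Intervening sets H = 8 and removes its equation (H := |W - S|).
T = |H - V|  [with H=8, V=2]  = 6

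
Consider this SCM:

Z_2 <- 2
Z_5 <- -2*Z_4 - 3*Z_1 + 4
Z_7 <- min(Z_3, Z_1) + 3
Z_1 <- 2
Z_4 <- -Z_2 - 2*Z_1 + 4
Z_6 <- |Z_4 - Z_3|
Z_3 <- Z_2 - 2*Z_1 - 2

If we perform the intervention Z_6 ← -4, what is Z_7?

-1

Intervening sets Z_6 = -4 and removes its equation (Z_6 <- |Z_4 - Z_3|).
No directed path runs from Z_6 to Z_7, so Z_7 keeps its natural value.
Z_3 = Z_2 - 2*Z_1 - 2  [with Z_2=2, Z_1=2]  = -4
Z_7 = min(Z_3, Z_1) + 3  [with Z_3=-4, Z_1=2]  = -1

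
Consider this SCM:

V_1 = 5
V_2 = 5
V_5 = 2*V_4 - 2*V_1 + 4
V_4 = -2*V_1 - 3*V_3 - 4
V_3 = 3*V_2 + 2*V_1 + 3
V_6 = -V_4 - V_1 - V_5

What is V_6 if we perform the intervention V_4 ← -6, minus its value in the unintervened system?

-276

Under do(V_4=-6), the mechanism V_4 = -2*V_1 - 3*V_3 - 4 is discarded; V_4 is fixed at -6.
V_5 = 2*V_4 - 2*V_1 + 4  [with V_4=-6, V_1=5]  = -18
V_6 = -V_4 - V_1 - V_5  [with V_4=-6, V_1=5, V_5=-18]  = 19
Without intervention: V_3 = 3*V_2 + 2*V_1 + 3  [with V_2=5, V_1=5]  = 28; V_4 = -2*V_1 - 3*V_3 - 4  [with V_1=5, V_3=28]  = -98; V_5 = 2*V_4 - 2*V_1 + 4  [with V_4=-98, V_1=5]  = -202; V_6 = -V_4 - V_1 - V_5  [with V_4=-98, V_1=5, V_5=-202]  = 295.
Change = 19 − 295 = -276.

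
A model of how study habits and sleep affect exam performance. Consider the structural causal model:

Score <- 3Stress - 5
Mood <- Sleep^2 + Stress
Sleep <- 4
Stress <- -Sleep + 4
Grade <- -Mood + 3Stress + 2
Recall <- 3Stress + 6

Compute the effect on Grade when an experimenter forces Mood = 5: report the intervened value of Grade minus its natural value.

Under do(Mood=5), the mechanism Mood <- Sleep^2 + Stress is discarded; Mood is fixed at 5.
Stress = -Sleep + 4  [with Sleep=4]  = 0
Grade = -Mood + 3Stress + 2  [with Mood=5, Stress=0]  = -3
Without intervention: Stress = -Sleep + 4  [with Sleep=4]  = 0; Mood = Sleep^2 + Stress  [with Sleep=4, Stress=0]  = 16; Grade = -Mood + 3Stress + 2  [with Mood=16, Stress=0]  = -14.
Change = -3 − (-14) = 11.

11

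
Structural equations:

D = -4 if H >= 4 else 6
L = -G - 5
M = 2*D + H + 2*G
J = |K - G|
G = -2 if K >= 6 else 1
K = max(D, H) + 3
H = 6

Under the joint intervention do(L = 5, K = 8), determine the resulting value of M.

Under do(L = 5, K = 8), each intervened variable's structural equation is replaced by its fixed value.
D = -4 if H >= 4 else 6  [with H=6]  = -4
G = -2 if K >= 6 else 1  [with K=8]  = -2
M = 2*D + H + 2*G  [with D=-4, H=6, G=-2]  = -6

-6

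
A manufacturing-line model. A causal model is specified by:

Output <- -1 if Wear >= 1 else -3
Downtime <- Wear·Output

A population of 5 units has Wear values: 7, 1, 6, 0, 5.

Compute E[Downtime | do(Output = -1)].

-3.8

do(Output=-1) breaks Output's dependence on Wear. With Output=-1 fixed, Downtime across the units is -7, -1, -6, 0, -5, mean -3.8.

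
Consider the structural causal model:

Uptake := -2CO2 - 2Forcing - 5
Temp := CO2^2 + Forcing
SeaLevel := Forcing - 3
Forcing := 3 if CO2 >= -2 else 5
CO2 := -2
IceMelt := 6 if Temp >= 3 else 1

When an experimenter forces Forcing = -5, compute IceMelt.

Under do(Forcing=-5), the mechanism Forcing := 3 if CO2 >= -2 else 5 is discarded; Forcing is fixed at -5.
Temp = CO2^2 + Forcing  [with CO2=-2, Forcing=-5]  = -1
IceMelt = 6 if Temp >= 3 else 1  [with Temp=-1]  = 1

1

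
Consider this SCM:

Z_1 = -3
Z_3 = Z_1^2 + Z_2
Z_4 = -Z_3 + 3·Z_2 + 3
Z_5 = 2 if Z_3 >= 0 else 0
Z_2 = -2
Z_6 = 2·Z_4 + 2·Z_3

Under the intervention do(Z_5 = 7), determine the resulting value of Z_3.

7

do(Z_5=7) replaces the equation Z_5 = 2 if Z_3 >= 0 else 0 with the constant Z_5 = 7.
Z_3 is not downstream of the intervention, so its value is determined by the original equations.
Z_3 = Z_1^2 + Z_2  [with Z_1=-3, Z_2=-2]  = 7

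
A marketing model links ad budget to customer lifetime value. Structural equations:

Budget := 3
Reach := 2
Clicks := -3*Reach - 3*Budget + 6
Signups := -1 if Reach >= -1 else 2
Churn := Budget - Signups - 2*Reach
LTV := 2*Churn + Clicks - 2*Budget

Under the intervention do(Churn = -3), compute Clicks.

do(Churn=-3) replaces the equation Churn := Budget - Signups - 2*Reach with the constant Churn = -3.
Clicks is not downstream of the intervention, so its value is determined by the original equations.
Clicks = -3*Reach - 3*Budget + 6  [with Reach=2, Budget=3]  = -9

-9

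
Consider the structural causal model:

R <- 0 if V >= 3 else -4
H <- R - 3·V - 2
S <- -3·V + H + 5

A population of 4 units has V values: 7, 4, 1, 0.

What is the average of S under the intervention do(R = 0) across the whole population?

-15

Under do(R=0), R's equation is replaced by R=0 for every unit. Per-unit S: -39, -21, -3, 3. Mean = -15.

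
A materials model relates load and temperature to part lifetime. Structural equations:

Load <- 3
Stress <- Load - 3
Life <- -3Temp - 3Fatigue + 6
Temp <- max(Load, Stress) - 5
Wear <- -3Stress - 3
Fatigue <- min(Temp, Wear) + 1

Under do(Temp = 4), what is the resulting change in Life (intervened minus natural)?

The intervention breaks the incoming arrows to Temp: Temp <- max(Load, Stress) - 5 no longer applies, and Temp = 4.
Stress = Load - 3  [with Load=3]  = 0
Wear = -3Stress - 3  [with Stress=0]  = -3
Fatigue = min(Temp, Wear) + 1  [with Temp=4, Wear=-3]  = -2
Life = -3Temp - 3Fatigue + 6  [with Temp=4, Fatigue=-2]  = 0
Without intervention: Stress = Load - 3  [with Load=3]  = 0; Temp = max(Load, Stress) - 5  [with Load=3, Stress=0]  = -2; Wear = -3Stress - 3  [with Stress=0]  = -3; Fatigue = min(Temp, Wear) + 1  [with Temp=-2, Wear=-3]  = -2; Life = -3Temp - 3Fatigue + 6  [with Temp=-2, Fatigue=-2]  = 18.
Change = 0 − 18 = -18.

-18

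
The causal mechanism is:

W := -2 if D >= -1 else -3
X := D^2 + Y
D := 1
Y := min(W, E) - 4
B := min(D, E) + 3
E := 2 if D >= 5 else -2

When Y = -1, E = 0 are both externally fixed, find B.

3

Setting Y = -1, E = 0 by intervention discards those variables' equations.
B = min(D, E) + 3  [with D=1, E=0]  = 3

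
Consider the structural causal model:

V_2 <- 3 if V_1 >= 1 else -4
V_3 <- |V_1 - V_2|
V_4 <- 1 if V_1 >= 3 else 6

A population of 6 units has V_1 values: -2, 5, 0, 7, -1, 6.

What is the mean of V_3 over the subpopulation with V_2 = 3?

3

Observing V_2=3 restricts to units where V_2's equation naturally yields 3: V_1 ∈ {5, 7, 6}. In that subpopulation V_3 = 2, 4, 3, mean 3.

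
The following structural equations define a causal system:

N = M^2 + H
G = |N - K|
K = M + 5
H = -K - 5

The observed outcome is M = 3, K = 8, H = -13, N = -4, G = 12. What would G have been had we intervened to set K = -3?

do(K=-3) replaces the equation K = M + 5 with the constant K = -3.
H = -K - 5  [with K=-3]  = -2
N = M^2 + H  [with M=3, H=-2]  = 7
G = |N - K|  [with N=7, K=-3]  = 10

10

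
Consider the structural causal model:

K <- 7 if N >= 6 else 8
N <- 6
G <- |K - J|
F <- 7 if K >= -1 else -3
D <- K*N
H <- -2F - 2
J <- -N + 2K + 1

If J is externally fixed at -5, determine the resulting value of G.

Under do(J=-5), the mechanism J <- -N + 2K + 1 is discarded; J is fixed at -5.
K = 7 if N >= 6 else 8  [with N=6]  = 7
G = |K - J|  [with K=7, J=-5]  = 12

12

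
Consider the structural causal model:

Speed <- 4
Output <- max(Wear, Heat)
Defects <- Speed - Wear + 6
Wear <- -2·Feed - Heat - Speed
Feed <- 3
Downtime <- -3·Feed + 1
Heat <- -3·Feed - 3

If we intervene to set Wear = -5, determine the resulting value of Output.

-5

Under do(Wear=-5), the mechanism Wear <- -2·Feed - Heat - Speed is discarded; Wear is fixed at -5.
Heat = -3·Feed - 3  [with Feed=3]  = -12
Output = max(Wear, Heat)  [with Wear=-5, Heat=-12]  = -5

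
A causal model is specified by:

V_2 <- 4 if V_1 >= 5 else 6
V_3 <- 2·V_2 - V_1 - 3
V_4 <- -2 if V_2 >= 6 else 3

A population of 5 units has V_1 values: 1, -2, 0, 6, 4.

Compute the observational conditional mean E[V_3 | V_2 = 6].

E[V_3|V_2=6] averages over only the 4 units with V_2=6 (V_1 = 1, -2, 0, 4): V_3 = 8, 11, 9, 5, mean 8.25.

8.25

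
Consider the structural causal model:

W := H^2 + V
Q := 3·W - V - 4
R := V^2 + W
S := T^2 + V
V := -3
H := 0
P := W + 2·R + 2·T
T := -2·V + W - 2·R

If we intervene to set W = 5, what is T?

The intervention breaks the incoming arrows to W: W := H^2 + V no longer applies, and W = 5.
R = V^2 + W  [with V=-3, W=5]  = 14
T = -2·V + W - 2·R  [with V=-3, W=5, R=14]  = -17

-17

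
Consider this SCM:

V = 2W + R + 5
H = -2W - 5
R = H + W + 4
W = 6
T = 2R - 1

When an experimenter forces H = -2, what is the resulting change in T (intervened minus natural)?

30

do(H=-2) replaces the equation H = -2W - 5 with the constant H = -2.
R = H + W + 4  [with H=-2, W=6]  = 8
T = 2R - 1  [with R=8]  = 15
Without intervention: H = -2W - 5  [with W=6]  = -17; R = H + W + 4  [with H=-17, W=6]  = -7; T = 2R - 1  [with R=-7]  = -15.
Change = 15 − (-15) = 30.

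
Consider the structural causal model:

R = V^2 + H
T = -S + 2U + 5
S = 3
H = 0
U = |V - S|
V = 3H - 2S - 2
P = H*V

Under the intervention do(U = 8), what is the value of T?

18

Under do(U=8), the mechanism U = |V - S| is discarded; U is fixed at 8.
T = -S + 2U + 5  [with S=3, U=8]  = 18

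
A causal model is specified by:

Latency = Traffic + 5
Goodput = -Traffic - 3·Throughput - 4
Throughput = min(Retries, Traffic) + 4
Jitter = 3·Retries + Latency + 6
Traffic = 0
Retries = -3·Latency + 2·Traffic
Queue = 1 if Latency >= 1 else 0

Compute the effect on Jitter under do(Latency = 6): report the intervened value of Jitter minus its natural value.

-8

do(Latency=6) replaces the equation Latency = Traffic + 5 with the constant Latency = 6.
Retries = -3·Latency + 2·Traffic  [with Latency=6, Traffic=0]  = -18
Jitter = 3·Retries + Latency + 6  [with Retries=-18, Latency=6]  = -42
Without intervention: Latency = Traffic + 5  [with Traffic=0]  = 5; Retries = -3·Latency + 2·Traffic  [with Latency=5, Traffic=0]  = -15; Jitter = 3·Retries + Latency + 6  [with Retries=-15, Latency=5]  = -34.
Change = -42 − (-34) = -8.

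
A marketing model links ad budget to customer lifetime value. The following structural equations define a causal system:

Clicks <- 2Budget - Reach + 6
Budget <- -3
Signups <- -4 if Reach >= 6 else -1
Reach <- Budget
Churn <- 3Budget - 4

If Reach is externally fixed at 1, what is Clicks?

-1

The intervention breaks the incoming arrows to Reach: Reach <- Budget no longer applies, and Reach = 1.
Clicks = 2Budget - Reach + 6  [with Budget=-3, Reach=1]  = -1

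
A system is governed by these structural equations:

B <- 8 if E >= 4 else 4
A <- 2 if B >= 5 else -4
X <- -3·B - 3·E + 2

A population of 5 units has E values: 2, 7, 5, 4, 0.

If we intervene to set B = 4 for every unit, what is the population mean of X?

Every unit gets B=4 under the intervention. X values become -16, -31, -25, -22, -10; E[X|do(B=4)] = -20.8.

-20.8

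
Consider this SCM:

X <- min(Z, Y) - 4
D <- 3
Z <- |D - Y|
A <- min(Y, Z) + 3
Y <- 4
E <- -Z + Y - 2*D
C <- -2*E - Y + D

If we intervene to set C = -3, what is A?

4

Intervening sets C = -3 and removes its equation (C <- -2*E - Y + D).
No directed path runs from C to A, so A keeps its natural value.
Z = |D - Y|  [with D=3, Y=4]  = 1
A = min(Y, Z) + 3  [with Y=4, Z=1]  = 4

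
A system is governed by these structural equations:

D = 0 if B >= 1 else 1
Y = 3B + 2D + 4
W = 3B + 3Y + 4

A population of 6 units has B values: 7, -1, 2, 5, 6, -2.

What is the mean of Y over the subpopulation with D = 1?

1.5

E[Y|D=1] averages over only the 2 units with D=1 (B = -1, -2): Y = 3, 0, mean 1.5.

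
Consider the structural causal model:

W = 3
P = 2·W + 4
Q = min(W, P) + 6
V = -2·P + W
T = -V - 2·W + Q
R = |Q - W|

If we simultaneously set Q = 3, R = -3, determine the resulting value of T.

14

The joint intervention fixes Q = 3, R = -3, removing each variable's own equation.
P = 2·W + 4  [with W=3]  = 10
V = -2·P + W  [with P=10, W=3]  = -17
T = -V - 2·W + Q  [with V=-17, W=3, Q=3]  = 14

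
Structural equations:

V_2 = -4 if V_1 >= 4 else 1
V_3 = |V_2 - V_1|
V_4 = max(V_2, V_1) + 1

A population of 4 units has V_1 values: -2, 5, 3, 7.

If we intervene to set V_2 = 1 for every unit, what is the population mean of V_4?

do(V_2=1) breaks V_2's dependence on V_1. With V_2=1 fixed, V_4 across the units is 2, 6, 4, 8, mean 5.

5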